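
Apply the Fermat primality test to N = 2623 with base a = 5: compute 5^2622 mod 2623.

5^1 ≡ 5 (mod 2623)
5^2 ≡ 5^2 = 25 ≡ 25 (mod 2623)
5^4 ≡ 25^2 = 625 ≡ 625 (mod 2623)
5^8 ≡ 625^2 = 390625 ≡ 2421 (mod 2623)
5^16 ≡ 2421^2 = 5861241 ≡ 1459 (mod 2623)
5^32 ≡ 1459^2 = 2128681 ≡ 1428 (mod 2623)
5^64 ≡ 1428^2 = 2039184 ≡ 1113 (mod 2623)
5^128 ≡ 1113^2 = 1238769 ≡ 713 (mod 2623)
5^256 ≡ 713^2 = 508369 ≡ 2130 (mod 2623)
5^512 ≡ 2130^2 = 4536900 ≡ 1733 (mod 2623)
5^1024 ≡ 1733^2 = 3003289 ≡ 2577 (mod 2623)
5^2048 ≡ 2577^2 = 6640929 ≡ 2116 (mod 2623)
2622 = 2048 + 512 + 32 + 16 + 8 + 4 + 2 in binary powers of 2.
So 5^2622 ≡ 2116 · 1733 · 1428 · 1459 · 2421 · 625 · 25 ≡ 1301 (mod 2623).
Since 1301 ≠ 1, base 5 is a Fermat witness: 2623 is composite.

1301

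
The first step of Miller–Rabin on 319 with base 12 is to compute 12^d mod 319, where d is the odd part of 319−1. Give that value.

319 − 1 = 318 = 2^1 · 159, so d = 159.
12^1 ≡ 12 (mod 319)
12^2 ≡ 12^2 = 144 ≡ 144 (mod 319)
12^4 ≡ 144^2 = 20736 ≡ 1 (mod 319)
12^8 ≡ 1^2 = 1 ≡ 1 (mod 319)
12^16 ≡ 1^2 = 1 ≡ 1 (mod 319)
12^32 ≡ 1^2 = 1 ≡ 1 (mod 319)
12^64 ≡ 1^2 = 1 ≡ 1 (mod 319)
12^128 ≡ 1^2 = 1 ≡ 1 (mod 319)
159 = 128 + 16 + 8 + 4 + 2 + 1 in binary powers of 2.
So 12^159 ≡ 1 · 1 · 1 · 1 · 144 · 12 ≡ 133 (mod 319).
Squaring chain: 133; never reaches −1, so base 12 is a Miller–Rabin witness that 319 is composite.

133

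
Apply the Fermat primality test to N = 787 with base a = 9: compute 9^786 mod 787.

1

9^1 ≡ 9 (mod 787)
9^2 ≡ 9^2 = 81 ≡ 81 (mod 787)
9^4 ≡ 81^2 = 6561 ≡ 265 (mod 787)
9^8 ≡ 265^2 = 70225 ≡ 182 (mod 787)
9^16 ≡ 182^2 = 33124 ≡ 70 (mod 787)
9^32 ≡ 70^2 = 4900 ≡ 178 (mod 787)
9^64 ≡ 178^2 = 31684 ≡ 204 (mod 787)
9^128 ≡ 204^2 = 41616 ≡ 692 (mod 787)
9^256 ≡ 692^2 = 478864 ≡ 368 (mod 787)
9^512 ≡ 368^2 = 135424 ≡ 60 (mod 787)
786 = 512 + 256 + 16 + 2 in binary powers of 2.
So 9^786 ≡ 60 · 368 · 70 · 81 ≡ 1 (mod 787).
Since the result is 1, base 9 gives no evidence that 787 is composite.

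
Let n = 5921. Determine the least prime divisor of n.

5921 is odd.
Digit sum 17, not divisible by 3.
Ends in 1: not divisible by 5.
7: 5921 = 7·845 + 6
11: 5921 = 11·538 + 3
13: 5921 = 13·455 + 6
17: 5921 = 17·348 + 5
19: 5921 = 19·311 + 12
23: 5921 = 23·257 + 10
29: 5921 = 29·204 + 5
31: 5921 = 31·191

31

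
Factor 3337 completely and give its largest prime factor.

71

3337 = 47 · 71
71 is prime.
So 3337 = 47 · 71; the largest prime factor is 71.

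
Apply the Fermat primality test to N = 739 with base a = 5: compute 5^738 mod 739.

1

5^1 ≡ 5 (mod 739)
5^2 ≡ 5^2 = 25 ≡ 25 (mod 739)
5^4 ≡ 25^2 = 625 ≡ 625 (mod 739)
5^8 ≡ 625^2 = 390625 ≡ 433 (mod 739)
5^16 ≡ 433^2 = 187489 ≡ 522 (mod 739)
5^32 ≡ 522^2 = 272484 ≡ 532 (mod 739)
5^64 ≡ 532^2 = 283024 ≡ 726 (mod 739)
5^128 ≡ 726^2 = 527076 ≡ 169 (mod 739)
5^256 ≡ 169^2 = 28561 ≡ 479 (mod 739)
5^512 ≡ 479^2 = 229441 ≡ 351 (mod 739)
738 = 512 + 128 + 64 + 32 + 2 in binary powers of 2.
So 5^738 ≡ 351 · 169 · 726 · 532 · 25 ≡ 1 (mod 739).
Since the result is 1, base 5 gives no evidence that 739 is composite.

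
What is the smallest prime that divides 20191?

20191 is odd.
Digit sum 13, not divisible by 3.
Ends in 1: not divisible by 5.
7: 20191 = 7·2884 + 3
11: 20191 = 11·1835 + 6
13: 20191 = 13·1553 + 2
17: 20191 = 17·1187 + 12
19: 20191 = 19·1062 + 13
23: 20191 = 23·877 + 20
29: 20191 = 29·696 + 7
31: 20191 = 31·651 + 10
37: 20191 = 37·545 + 26
41: 20191 = 41·492 + 19
43: 20191 = 43·469 + 24
47: 20191 = 47·429 + 28
53: 20191 = 53·380 + 51
59: 20191 = 59·342 + 13
61: 20191 = 61·331

61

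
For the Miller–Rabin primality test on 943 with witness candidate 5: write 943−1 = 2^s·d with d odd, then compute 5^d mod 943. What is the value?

943 − 1 = 942 = 2^1 · 471, so d = 471.
5^1 ≡ 5 (mod 943)
5^2 ≡ 5^2 = 25 ≡ 25 (mod 943)
5^4 ≡ 25^2 = 625 ≡ 625 (mod 943)
5^8 ≡ 625^2 = 390625 ≡ 223 (mod 943)
5^16 ≡ 223^2 = 49729 ≡ 693 (mod 943)
5^32 ≡ 693^2 = 480249 ≡ 262 (mod 943)
5^64 ≡ 262^2 = 68644 ≡ 748 (mod 943)
5^128 ≡ 748^2 = 559504 ≡ 305 (mod 943)
5^256 ≡ 305^2 = 93025 ≡ 611 (mod 943)
471 = 256 + 128 + 64 + 16 + 4 + 2 + 1 in binary powers of 2.
So 5^471 ≡ 611 · 305 · 748 · 693 · 625 · 25 · 5 ≡ 241 (mod 943).
Squaring chain: 241; never reaches −1, so base 5 is a Miller–Rabin witness that 943 is composite.

241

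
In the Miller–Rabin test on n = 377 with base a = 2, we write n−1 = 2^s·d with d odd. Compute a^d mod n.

377 − 1 = 376 = 2^3 · 47, so d = 47.
2^1 ≡ 2 (mod 377)
2^2 ≡ 2^2 = 4 ≡ 4 (mod 377)
2^4 ≡ 4^2 = 16 ≡ 16 (mod 377)
2^8 ≡ 16^2 = 256 ≡ 256 (mod 377)
2^16 ≡ 256^2 = 65536 ≡ 315 (mod 377)
2^32 ≡ 315^2 = 99225 ≡ 74 (mod 377)
47 = 32 + 8 + 4 + 2 + 1 in binary powers of 2.
So 2^47 ≡ 74 · 256 · 16 · 4 · 2 ≡ 345 (mod 377).
Squaring chain: 345 → 270 → 139; never reaches −1, so base 2 is a Miller–Rabin witness that 377 is composite.

345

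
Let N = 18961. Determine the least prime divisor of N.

18961 is odd.
Digit sum 25, not divisible by 3.
Ends in 1: not divisible by 5.
7: 18961 = 7·2708 + 5
11: 18961 = 11·1723 + 8
13: 18961 = 13·1458 + 7
17: 18961 = 17·1115 + 6
19: 18961 = 19·997 + 18
23: 18961 = 23·824 + 9
29: 18961 = 29·653 + 24
31: 18961 = 31·611 + 20
37: 18961 = 37·512 + 17
41: 18961 = 41·462 + 19
43: 18961 = 43·440 + 41
47: 18961 = 47·403 + 20
53: 18961 = 53·357 + 40
59: 18961 = 59·321 + 22
61: 18961 = 61·310 + 51
67: 18961 = 67·283

67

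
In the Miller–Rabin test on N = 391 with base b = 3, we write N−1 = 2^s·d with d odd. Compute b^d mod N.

391 − 1 = 390 = 2^1 · 195, so d = 195.
3^1 ≡ 3 (mod 391)
3^2 ≡ 3^2 = 9 ≡ 9 (mod 391)
3^4 ≡ 9^2 = 81 ≡ 81 (mod 391)
3^8 ≡ 81^2 = 6561 ≡ 305 (mod 391)
3^16 ≡ 305^2 = 93025 ≡ 358 (mod 391)
3^32 ≡ 358^2 = 128164 ≡ 307 (mod 391)
3^64 ≡ 307^2 = 94249 ≡ 18 (mod 391)
3^128 ≡ 18^2 = 324 ≡ 324 (mod 391)
195 = 128 + 64 + 2 + 1 in binary powers of 2.
So 3^195 ≡ 324 · 18 · 9 · 3 ≡ 282 (mod 391).
Squaring chain: 282; never reaches −1, so base 3 is a Miller–Rabin witness that 391 is composite.

282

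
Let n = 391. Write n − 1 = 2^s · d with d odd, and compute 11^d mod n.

391 − 1 = 390 = 2^1 · 195, so d = 195.
11^1 ≡ 11 (mod 391)
11^2 ≡ 11^2 = 121 ≡ 121 (mod 391)
11^4 ≡ 121^2 = 14641 ≡ 174 (mod 391)
11^8 ≡ 174^2 = 30276 ≡ 169 (mod 391)
11^16 ≡ 169^2 = 28561 ≡ 18 (mod 391)
11^32 ≡ 18^2 = 324 ≡ 324 (mod 391)
11^64 ≡ 324^2 = 104976 ≡ 188 (mod 391)
11^128 ≡ 188^2 = 35344 ≡ 154 (mod 391)
195 = 128 + 64 + 2 + 1 in binary powers of 2.
So 11^195 ≡ 154 · 188 · 121 · 11 ≡ 107 (mod 391).
Squaring chain: 107; never reaches −1, so base 11 is a Miller–Rabin witness that 391 is composite.

107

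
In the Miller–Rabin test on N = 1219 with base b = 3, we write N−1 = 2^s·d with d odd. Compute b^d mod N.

1219 − 1 = 1218 = 2^1 · 609, so d = 609.
3^1 ≡ 3 (mod 1219)
3^2 ≡ 3^2 = 9 ≡ 9 (mod 1219)
3^4 ≡ 9^2 = 81 ≡ 81 (mod 1219)
3^8 ≡ 81^2 = 6561 ≡ 466 (mod 1219)
3^16 ≡ 466^2 = 217156 ≡ 174 (mod 1219)
3^32 ≡ 174^2 = 30276 ≡ 1020 (mod 1219)
3^64 ≡ 1020^2 = 1040400 ≡ 593 (mod 1219)
3^128 ≡ 593^2 = 351649 ≡ 577 (mod 1219)
3^256 ≡ 577^2 = 332929 ≡ 142 (mod 1219)
3^512 ≡ 142^2 = 20164 ≡ 660 (mod 1219)
609 = 512 + 64 + 32 + 1 in binary powers of 2.
So 3^609 ≡ 660 · 593 · 1020 · 3 ≡ 403 (mod 1219).
Squaring chain: 403; never reaches −1, so base 3 is a Miller–Rabin witness that 1219 is composite.

403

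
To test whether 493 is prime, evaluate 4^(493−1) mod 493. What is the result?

103

4^1 ≡ 4 (mod 493)
4^2 ≡ 4^2 = 16 ≡ 16 (mod 493)
4^4 ≡ 16^2 = 256 ≡ 256 (mod 493)
4^8 ≡ 256^2 = 65536 ≡ 460 (mod 493)
4^16 ≡ 460^2 = 211600 ≡ 103 (mod 493)
4^32 ≡ 103^2 = 10609 ≡ 256 (mod 493)
4^64 ≡ 256^2 = 65536 ≡ 460 (mod 493)
4^128 ≡ 460^2 = 211600 ≡ 103 (mod 493)
4^256 ≡ 103^2 = 10609 ≡ 256 (mod 493)
492 = 256 + 128 + 64 + 32 + 8 + 4 in binary powers of 2.
So 4^492 ≡ 256 · 103 · 460 · 256 · 460 · 256 ≡ 103 (mod 493).
Since 103 ≠ 1, base 4 is a Fermat witness: 493 is composite.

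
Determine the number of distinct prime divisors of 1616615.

6

1616615 = 5 · 323323
323323 = 7 · 46189
46189 = 11 · 4199
4199 = 13 · 323
323 = 17 · 19
1616615 = 5 · 7 · 11 · 13 · 17 · 19, which has 6 distinct prime factors.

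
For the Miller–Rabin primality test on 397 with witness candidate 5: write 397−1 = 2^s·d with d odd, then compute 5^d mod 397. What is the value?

334

397 − 1 = 396 = 2^2 · 99, so d = 99.
5^1 ≡ 5 (mod 397)
5^2 ≡ 5^2 = 25 ≡ 25 (mod 397)
5^4 ≡ 25^2 = 625 ≡ 228 (mod 397)
5^8 ≡ 228^2 = 51984 ≡ 374 (mod 397)
5^16 ≡ 374^2 = 139876 ≡ 132 (mod 397)
5^32 ≡ 132^2 = 17424 ≡ 353 (mod 397)
5^64 ≡ 353^2 = 124609 ≡ 348 (mod 397)
99 = 64 + 32 + 2 + 1 in binary powers of 2.
So 5^99 ≡ 348 · 353 · 25 · 5 ≡ 334 (mod 397).
Squaring chain: 334 → 396; reaches −1, so base 5 does not prove 397 composite.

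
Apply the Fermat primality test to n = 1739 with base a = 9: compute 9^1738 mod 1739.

638

9^1 ≡ 9 (mod 1739)
9^2 ≡ 9^2 = 81 ≡ 81 (mod 1739)
9^4 ≡ 81^2 = 6561 ≡ 1344 (mod 1739)
9^8 ≡ 1344^2 = 1806336 ≡ 1254 (mod 1739)
9^16 ≡ 1254^2 = 1572516 ≡ 460 (mod 1739)
9^32 ≡ 460^2 = 211600 ≡ 1181 (mod 1739)
9^64 ≡ 1181^2 = 1394761 ≡ 83 (mod 1739)
9^128 ≡ 83^2 = 6889 ≡ 1672 (mod 1739)
9^256 ≡ 1672^2 = 2795584 ≡ 1011 (mod 1739)
9^512 ≡ 1011^2 = 1022121 ≡ 1328 (mod 1739)
9^1024 ≡ 1328^2 = 1763584 ≡ 238 (mod 1739)
1738 = 1024 + 512 + 128 + 64 + 8 + 2 in binary powers of 2.
So 9^1738 ≡ 238 · 1328 · 1672 · 83 · 1254 · 81 ≡ 638 (mod 1739).
Since 638 ≠ 1, base 9 is a Fermat witness: 1739 is composite.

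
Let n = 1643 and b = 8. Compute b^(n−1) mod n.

250

8^1 ≡ 8 (mod 1643)
8^2 ≡ 8^2 = 64 ≡ 64 (mod 1643)
8^4 ≡ 64^2 = 4096 ≡ 810 (mod 1643)
8^8 ≡ 810^2 = 656100 ≡ 543 (mod 1643)
8^16 ≡ 543^2 = 294849 ≡ 752 (mod 1643)
8^32 ≡ 752^2 = 565504 ≡ 312 (mod 1643)
8^64 ≡ 312^2 = 97344 ≡ 407 (mod 1643)
8^128 ≡ 407^2 = 165649 ≡ 1349 (mod 1643)
8^256 ≡ 1349^2 = 1819801 ≡ 1000 (mod 1643)
8^512 ≡ 1000^2 = 1000000 ≡ 1056 (mod 1643)
8^1024 ≡ 1056^2 = 1115136 ≡ 1182 (mod 1643)
1642 = 1024 + 512 + 64 + 32 + 8 + 2 in binary powers of 2.
So 8^1642 ≡ 1182 · 1056 · 407 · 312 · 543 · 64 ≡ 250 (mod 1643).
Since 250 ≠ 1, base 8 is a Fermat witness: 1643 is composite.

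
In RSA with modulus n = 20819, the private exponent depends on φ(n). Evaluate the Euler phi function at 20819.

20520

Factor: 20819 = 109 · 191.
φ(20819) = (109−1) · (191−1) = 108 · 190 = 20520.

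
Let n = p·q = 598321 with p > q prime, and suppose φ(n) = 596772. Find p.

823

φ(n) = (p−1)(q−1) = n − (p+q) + 1, so p + q = 598321 − 596772 + 1 = 1550.
p and q are the roots of t² − 1550t + 598321 = 0.
Discriminant: 1550² − 4·598321 = 2402500 − 2393284 = 9216; √9216 = 96.
q = (1550 − 96)/2 = 727, p = (1550 + 96)/2 = 823.
Check: 727 · 823 = 598321.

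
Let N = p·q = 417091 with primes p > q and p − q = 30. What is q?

Since p = q + 30, we have 417091 = q(q + 30), so q² + 30q − 417091 = 0.
Discriminant: 30² + 4·417091 = 900 + 1668364 = 1669264; √1669264 = 1292.
q = (−30 + 1292)/2 = 631, and p = q + 30 = 661.
Check: 631 · 661 = 417091.

631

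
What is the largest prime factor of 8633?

97

8633 = 89 · 97
97 is prime.
So 8633 = 89 · 97; the largest prime factor is 97.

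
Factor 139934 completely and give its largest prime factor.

61

139934 = 2 · 69967
69967 = 31 · 2257
2257 = 37 · 61
61 is prime.
So 139934 = 2 · 31 · 37 · 61; the largest prime factor is 61.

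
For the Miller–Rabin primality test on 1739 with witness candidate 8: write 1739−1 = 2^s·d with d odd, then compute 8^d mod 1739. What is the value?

1739 − 1 = 1738 = 2^1 · 869, so d = 869.
8^1 ≡ 8 (mod 1739)
8^2 ≡ 8^2 = 64 ≡ 64 (mod 1739)
8^4 ≡ 64^2 = 4096 ≡ 618 (mod 1739)
8^8 ≡ 618^2 = 381924 ≡ 1083 (mod 1739)
8^16 ≡ 1083^2 = 1172889 ≡ 803 (mod 1739)
8^32 ≡ 803^2 = 644809 ≡ 1379 (mod 1739)
8^64 ≡ 1379^2 = 1901641 ≡ 914 (mod 1739)
8^128 ≡ 914^2 = 835396 ≡ 676 (mod 1739)
8^256 ≡ 676^2 = 456976 ≡ 1358 (mod 1739)
8^512 ≡ 1358^2 = 1844164 ≡ 824 (mod 1739)
869 = 512 + 256 + 64 + 32 + 4 + 1 in binary powers of 2.
So 8^869 ≡ 824 · 1358 · 914 · 1379 · 618 · 8 ≡ 726 (mod 1739).
Squaring chain: 726; never reaches −1, so base 8 is a Miller–Rabin witness that 1739 is composite.

726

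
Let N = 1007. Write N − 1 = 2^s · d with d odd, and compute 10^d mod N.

1007 − 1 = 1006 = 2^1 · 503, so d = 503.
10^1 ≡ 10 (mod 1007)
10^2 ≡ 10^2 = 100 ≡ 100 (mod 1007)
10^4 ≡ 100^2 = 10000 ≡ 937 (mod 1007)
10^8 ≡ 937^2 = 877969 ≡ 872 (mod 1007)
10^16 ≡ 872^2 = 760384 ≡ 99 (mod 1007)
10^32 ≡ 99^2 = 9801 ≡ 738 (mod 1007)
10^64 ≡ 738^2 = 544644 ≡ 864 (mod 1007)
10^128 ≡ 864^2 = 746496 ≡ 309 (mod 1007)
10^256 ≡ 309^2 = 95481 ≡ 823 (mod 1007)
503 = 256 + 128 + 64 + 32 + 16 + 4 + 2 + 1 in binary powers of 2.
So 10^503 ≡ 823 · 309 · 864 · 738 · 99 · 937 · 100 · 10 ≡ 876 (mod 1007).
Squaring chain: 876; never reaches −1, so base 10 is a Miller–Rabin witness that 1007 is composite.

876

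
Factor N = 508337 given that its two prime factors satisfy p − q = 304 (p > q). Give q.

Since p = q + 304, we have 508337 = q(q + 304), so q² + 304q − 508337 = 0.
Discriminant: 304² + 4·508337 = 92416 + 2033348 = 2125764; √2125764 = 1458.
q = (−304 + 1458)/2 = 577, and p = q + 304 = 881.
Check: 577 · 881 = 508337.

577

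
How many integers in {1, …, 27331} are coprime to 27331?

Factor: 27331 = 151 · 181.
φ(27331) = (151−1) · (181−1) = 150 · 180 = 27000.

27000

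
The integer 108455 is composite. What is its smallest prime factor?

5

108455 is odd.
Digit sum 23, not divisible by 3.
Ends in 5: divisible by 5.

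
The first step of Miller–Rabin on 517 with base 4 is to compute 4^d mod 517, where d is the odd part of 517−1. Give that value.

267

517 − 1 = 516 = 2^2 · 129, so d = 129.
4^1 ≡ 4 (mod 517)
4^2 ≡ 4^2 = 16 ≡ 16 (mod 517)
4^4 ≡ 16^2 = 256 ≡ 256 (mod 517)
4^8 ≡ 256^2 = 65536 ≡ 394 (mod 517)
4^16 ≡ 394^2 = 155236 ≡ 136 (mod 517)
4^32 ≡ 136^2 = 18496 ≡ 401 (mod 517)
4^64 ≡ 401^2 = 160801 ≡ 14 (mod 517)
4^128 ≡ 14^2 = 196 ≡ 196 (mod 517)
129 = 128 + 1 in binary powers of 2.
So 4^129 ≡ 196 · 4 ≡ 267 (mod 517).
Squaring chain: 267 → 460; never reaches −1, so base 4 is a Miller–Rabin witness that 517 is composite.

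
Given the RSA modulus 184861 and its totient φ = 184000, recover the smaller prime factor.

401

φ(n) = (p−1)(q−1) = n − (p+q) + 1, so p + q = 184861 − 184000 + 1 = 862.
p and q are the roots of t² − 862t + 184861 = 0.
Discriminant: 862² − 4·184861 = 743044 − 739444 = 3600; √3600 = 60.
q = (862 − 60)/2 = 401, p = (862 + 60)/2 = 461.
Check: 401 · 461 = 184861.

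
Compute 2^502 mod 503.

2^1 ≡ 2 (mod 503)
2^2 ≡ 2^2 = 4 ≡ 4 (mod 503)
2^4 ≡ 4^2 = 16 ≡ 16 (mod 503)
2^8 ≡ 16^2 = 256 ≡ 256 (mod 503)
2^16 ≡ 256^2 = 65536 ≡ 146 (mod 503)
2^32 ≡ 146^2 = 21316 ≡ 190 (mod 503)
2^64 ≡ 190^2 = 36100 ≡ 387 (mod 503)
2^128 ≡ 387^2 = 149769 ≡ 378 (mod 503)
2^256 ≡ 378^2 = 142884 ≡ 32 (mod 503)
502 = 256 + 128 + 64 + 32 + 16 + 4 + 2 in binary powers of 2.
So 2^502 ≡ 32 · 378 · 387 · 190 · 146 · 16 · 4 ≡ 1 (mod 503).
Since the result is 1, base 2 gives no evidence that 503 is composite.

1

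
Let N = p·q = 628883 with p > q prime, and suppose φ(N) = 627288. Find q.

709

φ(n) = (p−1)(q−1) = n − (p+q) + 1, so p + q = 628883 − 627288 + 1 = 1596.
p and q are the roots of t² − 1596t + 628883 = 0.
Discriminant: 1596² − 4·628883 = 2547216 − 2515532 = 31684; √31684 = 178.
q = (1596 − 178)/2 = 709, p = (1596 + 178)/2 = 887.
Check: 709 · 887 = 628883.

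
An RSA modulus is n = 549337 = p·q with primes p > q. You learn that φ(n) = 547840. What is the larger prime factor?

857

φ(n) = (p−1)(q−1) = n − (p+q) + 1, so p + q = 549337 − 547840 + 1 = 1498.
p and q are the roots of t² − 1498t + 549337 = 0.
Discriminant: 1498² − 4·549337 = 2244004 − 2197348 = 46656; √46656 = 216.
q = (1498 − 216)/2 = 641, p = (1498 + 216)/2 = 857.
Check: 641 · 857 = 549337.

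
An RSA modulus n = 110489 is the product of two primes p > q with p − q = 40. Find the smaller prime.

313

Since p = q + 40, we have 110489 = q(q + 40), so q² + 40q − 110489 = 0.
Discriminant: 40² + 4·110489 = 1600 + 441956 = 443556; √443556 = 666.
q = (−40 + 666)/2 = 313, and p = q + 40 = 353.
Check: 313 · 353 = 110489.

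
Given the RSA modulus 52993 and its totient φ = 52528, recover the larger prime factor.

φ(n) = (p−1)(q−1) = n − (p+q) + 1, so p + q = 52993 − 52528 + 1 = 466.
p and q are the roots of t² − 466t + 52993 = 0.
Discriminant: 466² − 4·52993 = 217156 − 211972 = 5184; √5184 = 72.
q = (466 − 72)/2 = 197, p = (466 + 72)/2 = 269.
Check: 197 · 269 = 52993.

269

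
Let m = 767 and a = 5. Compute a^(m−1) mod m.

5^1 ≡ 5 (mod 767)
5^2 ≡ 5^2 = 25 ≡ 25 (mod 767)
5^4 ≡ 25^2 = 625 ≡ 625 (mod 767)
5^8 ≡ 625^2 = 390625 ≡ 222 (mod 767)
5^16 ≡ 222^2 = 49284 ≡ 196 (mod 767)
5^32 ≡ 196^2 = 38416 ≡ 66 (mod 767)
5^64 ≡ 66^2 = 4356 ≡ 521 (mod 767)
5^128 ≡ 521^2 = 271441 ≡ 690 (mod 767)
5^256 ≡ 690^2 = 476100 ≡ 560 (mod 767)
5^512 ≡ 560^2 = 313600 ≡ 664 (mod 767)
766 = 512 + 128 + 64 + 32 + 16 + 8 + 4 + 2 in binary powers of 2.
So 5^766 ≡ 664 · 690 · 521 · 66 · 196 · 222 · 625 · 25 ≡ 454 (mod 767).
Since 454 ≠ 1, base 5 is a Fermat witness: 767 is composite.

454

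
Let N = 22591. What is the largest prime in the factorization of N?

41

22591 = 19 · 1189
1189 = 29 · 41
41 is prime.
So 22591 = 19 · 29 · 41; the largest prime factor is 41.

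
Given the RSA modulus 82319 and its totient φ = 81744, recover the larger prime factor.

φ(n) = (p−1)(q−1) = n − (p+q) + 1, so p + q = 82319 − 81744 + 1 = 576.
p and q are the roots of t² − 576t + 82319 = 0.
Discriminant: 576² − 4·82319 = 331776 − 329276 = 2500; √2500 = 50.
q = (576 − 50)/2 = 263, p = (576 + 50)/2 = 313.
Check: 263 · 313 = 82319.

313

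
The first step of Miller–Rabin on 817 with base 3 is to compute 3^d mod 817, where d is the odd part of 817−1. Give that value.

677

817 − 1 = 816 = 2^4 · 51, so d = 51.
3^1 ≡ 3 (mod 817)
3^2 ≡ 3^2 = 9 ≡ 9 (mod 817)
3^4 ≡ 9^2 = 81 ≡ 81 (mod 817)
3^8 ≡ 81^2 = 6561 ≡ 25 (mod 817)
3^16 ≡ 25^2 = 625 ≡ 625 (mod 817)
3^32 ≡ 625^2 = 390625 ≡ 99 (mod 817)
51 = 32 + 16 + 2 + 1 in binary powers of 2.
So 3^51 ≡ 99 · 625 · 9 · 3 ≡ 677 (mod 817).
Squaring chain: 677 → 809 → 64 → 11; never reaches −1, so base 3 is a Miller–Rabin witness that 817 is composite.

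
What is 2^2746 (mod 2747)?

2^1 ≡ 2 (mod 2747)
2^2 ≡ 2^2 = 4 ≡ 4 (mod 2747)
2^4 ≡ 4^2 = 16 ≡ 16 (mod 2747)
2^8 ≡ 16^2 = 256 ≡ 256 (mod 2747)
2^16 ≡ 256^2 = 65536 ≡ 2355 (mod 2747)
2^32 ≡ 2355^2 = 5546025 ≡ 2579 (mod 2747)
2^64 ≡ 2579^2 = 6651241 ≡ 754 (mod 2747)
2^128 ≡ 754^2 = 568516 ≡ 2634 (mod 2747)
2^256 ≡ 2634^2 = 6937956 ≡ 1781 (mod 2747)
2^512 ≡ 1781^2 = 3171961 ≡ 1923 (mod 2747)
2^1024 ≡ 1923^2 = 3697929 ≡ 467 (mod 2747)
2^2048 ≡ 467^2 = 218089 ≡ 1076 (mod 2747)
2746 = 2048 + 512 + 128 + 32 + 16 + 8 + 2 in binary powers of 2.
So 2^2746 ≡ 1076 · 1923 · 2634 · 2579 · 2355 · 256 · 4 ≡ 1212 (mod 2747).
Since 1212 ≠ 1, base 2 is a Fermat witness: 2747 is composite.

1212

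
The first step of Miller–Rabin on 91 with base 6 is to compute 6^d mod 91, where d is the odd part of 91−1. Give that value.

91 − 1 = 90 = 2^1 · 45, so d = 45.
6^1 ≡ 6 (mod 91)
6^2 ≡ 6^2 = 36 ≡ 36 (mod 91)
6^4 ≡ 36^2 = 1296 ≡ 22 (mod 91)
6^8 ≡ 22^2 = 484 ≡ 29 (mod 91)
6^16 ≡ 29^2 = 841 ≡ 22 (mod 91)
6^32 ≡ 22^2 = 484 ≡ 29 (mod 91)
45 = 32 + 8 + 4 + 1 in binary powers of 2.
So 6^45 ≡ 29 · 29 · 22 · 6 ≡ 83 (mod 91).
Squaring chain: 83; never reaches −1, so base 6 is a Miller–Rabin witness that 91 is composite.

83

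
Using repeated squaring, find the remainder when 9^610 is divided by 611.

9^1 ≡ 9 (mod 611)
9^2 ≡ 9^2 = 81 ≡ 81 (mod 611)
9^4 ≡ 81^2 = 6561 ≡ 451 (mod 611)
9^8 ≡ 451^2 = 203401 ≡ 549 (mod 611)
9^16 ≡ 549^2 = 301401 ≡ 178 (mod 611)
9^32 ≡ 178^2 = 31684 ≡ 523 (mod 611)
9^64 ≡ 523^2 = 273529 ≡ 412 (mod 611)
9^128 ≡ 412^2 = 169744 ≡ 497 (mod 611)
9^256 ≡ 497^2 = 247009 ≡ 165 (mod 611)
9^512 ≡ 165^2 = 27225 ≡ 341 (mod 611)
610 = 512 + 64 + 32 + 2 in binary powers of 2.
So 9^610 ≡ 341 · 412 · 523 · 81 ≡ 191 (mod 611).
Since 191 ≠ 1, base 9 is a Fermat witness: 611 is composite.

191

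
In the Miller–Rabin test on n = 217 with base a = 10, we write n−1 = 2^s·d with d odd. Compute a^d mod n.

97

217 − 1 = 216 = 2^3 · 27, so d = 27.
10^1 ≡ 10 (mod 217)
10^2 ≡ 10^2 = 100 ≡ 100 (mod 217)
10^4 ≡ 100^2 = 10000 ≡ 18 (mod 217)
10^8 ≡ 18^2 = 324 ≡ 107 (mod 217)
10^16 ≡ 107^2 = 11449 ≡ 165 (mod 217)
27 = 16 + 8 + 2 + 1 in binary powers of 2.
So 10^27 ≡ 165 · 107 · 100 · 10 ≡ 97 (mod 217).
Squaring chain: 97 → 78 → 8; never reaches −1, so base 10 is a Miller–Rabin witness that 217 is composite.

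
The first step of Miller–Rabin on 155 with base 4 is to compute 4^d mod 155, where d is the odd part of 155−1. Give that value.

109

155 − 1 = 154 = 2^1 · 77, so d = 77.
4^1 ≡ 4 (mod 155)
4^2 ≡ 4^2 = 16 ≡ 16 (mod 155)
4^4 ≡ 16^2 = 256 ≡ 101 (mod 155)
4^8 ≡ 101^2 = 10201 ≡ 126 (mod 155)
4^16 ≡ 126^2 = 15876 ≡ 66 (mod 155)
4^32 ≡ 66^2 = 4356 ≡ 16 (mod 155)
4^64 ≡ 16^2 = 256 ≡ 101 (mod 155)
77 = 64 + 8 + 4 + 1 in binary powers of 2.
So 4^77 ≡ 101 · 126 · 101 · 4 ≡ 109 (mod 155).
Squaring chain: 109; never reaches −1, so base 4 is a Miller–Rabin witness that 155 is composite.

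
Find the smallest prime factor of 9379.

83

9379 is odd.
Digit sum 28, not divisible by 3.
Ends in 9: not divisible by 5.
7: 9379 = 7·1339 + 6
11: 9379 = 11·852 + 7
13: 9379 = 13·721 + 6
17: 9379 = 17·551 + 12
19: 9379 = 19·493 + 12
23: 9379 = 23·407 + 18
29: 9379 = 29·323 + 12
31: 9379 = 31·302 + 17
37: 9379 = 37·253 + 18
41: 9379 = 41·228 + 31
43: 9379 = 43·218 + 5
47: 9379 = 47·199 + 26
53: 9379 = 53·176 + 51
59: 9379 = 59·158 + 57
61: 9379 = 61·153 + 46
67: 9379 = 67·139 + 66
71: 9379 = 71·132 + 7
73: 9379 = 73·128 + 35
79: 9379 = 79·118 + 57
83: 9379 = 83·113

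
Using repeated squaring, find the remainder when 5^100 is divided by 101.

5^1 ≡ 5 (mod 101)
5^2 ≡ 5^2 = 25 ≡ 25 (mod 101)
5^4 ≡ 25^2 = 625 ≡ 19 (mod 101)
5^8 ≡ 19^2 = 361 ≡ 58 (mod 101)
5^16 ≡ 58^2 = 3364 ≡ 31 (mod 101)
5^32 ≡ 31^2 = 961 ≡ 52 (mod 101)
5^64 ≡ 52^2 = 2704 ≡ 78 (mod 101)
100 = 64 + 32 + 4 in binary powers of 2.
So 5^100 ≡ 78 · 52 · 19 ≡ 1 (mod 101).
Since the result is 1, base 5 gives no evidence that 101 is composite.

1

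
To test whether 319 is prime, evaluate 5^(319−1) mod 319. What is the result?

136

5^1 ≡ 5 (mod 319)
5^2 ≡ 5^2 = 25 ≡ 25 (mod 319)
5^4 ≡ 25^2 = 625 ≡ 306 (mod 319)
5^8 ≡ 306^2 = 93636 ≡ 169 (mod 319)
5^16 ≡ 169^2 = 28561 ≡ 170 (mod 319)
5^32 ≡ 170^2 = 28900 ≡ 190 (mod 319)
5^64 ≡ 190^2 = 36100 ≡ 53 (mod 319)
5^128 ≡ 53^2 = 2809 ≡ 257 (mod 319)
5^256 ≡ 257^2 = 66049 ≡ 16 (mod 319)
318 = 256 + 32 + 16 + 8 + 4 + 2 in binary powers of 2.
So 5^318 ≡ 16 · 190 · 170 · 169 · 306 · 25 ≡ 136 (mod 319).
Since 136 ≠ 1, base 5 is a Fermat witness: 319 is composite.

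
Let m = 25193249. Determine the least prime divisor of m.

73

25193249 is odd.
Digit sum 35, not divisible by 3.
Ends in 9: not divisible by 5.
7: 25193249 = 7·3599035 + 4
11: 25193249 = 11·2290295 + 4
13: 25193249 = 13·1937942 + 3
17: 25193249 = 17·1481955 + 14
19: 25193249 = 19·1325960 + 9
23: 25193249 = 23·1095358 + 15
29: 25193249 = 29·868732 + 21
31: 25193249 = 31·812685 + 14
37: 25193249 = 37·680898 + 23
41: 25193249 = 41·614469 + 20
43: 25193249 = 43·585889 + 22
47: 25193249 = 47·536026 + 27
53: 25193249 = 53·475344 + 17
59: 25193249 = 59·427004 + 13
61: 25193249 = 61·413004 + 5
67: 25193249 = 67·376018 + 43
71: 25193249 = 71·354834 + 35
73: 25193249 = 73·345113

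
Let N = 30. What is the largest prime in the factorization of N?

5

30 = 2 · 15
15 = 3 · 5
5 is prime.
So 30 = 2 · 3 · 5; the largest prime factor is 5.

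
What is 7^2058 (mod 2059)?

7^1 ≡ 7 (mod 2059)
7^2 ≡ 7^2 = 49 ≡ 49 (mod 2059)
7^4 ≡ 49^2 = 2401 ≡ 342 (mod 2059)
7^8 ≡ 342^2 = 116964 ≡ 1660 (mod 2059)
7^16 ≡ 1660^2 = 2755600 ≡ 658 (mod 2059)
7^32 ≡ 658^2 = 432964 ≡ 574 (mod 2059)
7^64 ≡ 574^2 = 329476 ≡ 36 (mod 2059)
7^128 ≡ 36^2 = 1296 ≡ 1296 (mod 2059)
7^256 ≡ 1296^2 = 1679616 ≡ 1531 (mod 2059)
7^512 ≡ 1531^2 = 2343961 ≡ 819 (mod 2059)
7^1024 ≡ 819^2 = 670761 ≡ 1586 (mod 2059)
7^2048 ≡ 1586^2 = 2515396 ≡ 1357 (mod 2059)
2058 = 2048 + 8 + 2 in binary powers of 2.
So 7^2058 ≡ 1357 · 1660 · 49 ≡ 1567 (mod 2059).
Since 1567 ≠ 1, base 7 is a Fermat witness: 2059 is composite.

1567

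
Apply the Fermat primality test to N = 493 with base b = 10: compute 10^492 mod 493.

10^1 ≡ 10 (mod 493)
10^2 ≡ 10^2 = 100 ≡ 100 (mod 493)
10^4 ≡ 100^2 = 10000 ≡ 140 (mod 493)
10^8 ≡ 140^2 = 19600 ≡ 373 (mod 493)
10^16 ≡ 373^2 = 139129 ≡ 103 (mod 493)
10^32 ≡ 103^2 = 10609 ≡ 256 (mod 493)
10^64 ≡ 256^2 = 65536 ≡ 460 (mod 493)
10^128 ≡ 460^2 = 211600 ≡ 103 (mod 493)
10^256 ≡ 103^2 = 10609 ≡ 256 (mod 493)
492 = 256 + 128 + 64 + 32 + 8 + 4 in binary powers of 2.
So 10^492 ≡ 256 · 103 · 460 · 256 · 373 · 140 ≡ 132 (mod 493).
Since 132 ≠ 1, base 10 is a Fermat witness: 493 is composite.

132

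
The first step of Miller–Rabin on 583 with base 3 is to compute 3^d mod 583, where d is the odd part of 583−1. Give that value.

583 − 1 = 582 = 2^1 · 291, so d = 291.
3^1 ≡ 3 (mod 583)
3^2 ≡ 3^2 = 9 ≡ 9 (mod 583)
3^4 ≡ 9^2 = 81 ≡ 81 (mod 583)
3^8 ≡ 81^2 = 6561 ≡ 148 (mod 583)
3^16 ≡ 148^2 = 21904 ≡ 333 (mod 583)
3^32 ≡ 333^2 = 110889 ≡ 119 (mod 583)
3^64 ≡ 119^2 = 14161 ≡ 169 (mod 583)
3^128 ≡ 169^2 = 28561 ≡ 577 (mod 583)
3^256 ≡ 577^2 = 332929 ≡ 36 (mod 583)
291 = 256 + 32 + 2 + 1 in binary powers of 2.
So 3^291 ≡ 36 · 119 · 9 · 3 ≡ 234 (mod 583).
Squaring chain: 234; never reaches −1, so base 3 is a Miller–Rabin witness that 583 is composite.

234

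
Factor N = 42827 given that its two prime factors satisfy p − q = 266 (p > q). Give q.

113

Since p = q + 266, we have 42827 = q(q + 266), so q² + 266q − 42827 = 0.
Discriminant: 266² + 4·42827 = 70756 + 171308 = 242064; √242064 = 492.
q = (−266 + 492)/2 = 113, and p = q + 266 = 379.
Check: 113 · 379 = 42827.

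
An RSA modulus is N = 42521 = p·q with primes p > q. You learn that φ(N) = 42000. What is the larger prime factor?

421

φ(n) = (p−1)(q−1) = n − (p+q) + 1, so p + q = 42521 − 42000 + 1 = 522.
p and q are the roots of t² − 522t + 42521 = 0.
Discriminant: 522² − 4·42521 = 272484 − 170084 = 102400; √102400 = 320.
q = (522 − 320)/2 = 101, p = (522 + 320)/2 = 421.
Check: 101 · 421 = 42521.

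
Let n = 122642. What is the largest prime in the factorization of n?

122642 = 2 · 61321
61321 = 13 · 4717
4717 = 53 · 89
89 is prime.
So 122642 = 2 · 13 · 53 · 89; the largest prime factor is 89.

89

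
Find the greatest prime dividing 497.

71

497 = 7 · 71
71 is prime.
So 497 = 7 · 71; the largest prime factor is 71.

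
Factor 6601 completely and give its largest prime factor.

6601 = 7 · 943
943 = 23 · 41
41 is prime.
So 6601 = 7 · 23 · 41; the largest prime factor is 41.

41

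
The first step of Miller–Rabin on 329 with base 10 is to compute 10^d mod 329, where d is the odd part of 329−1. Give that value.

138

329 − 1 = 328 = 2^3 · 41, so d = 41.
10^1 ≡ 10 (mod 329)
10^2 ≡ 10^2 = 100 ≡ 100 (mod 329)
10^4 ≡ 100^2 = 10000 ≡ 130 (mod 329)
10^8 ≡ 130^2 = 16900 ≡ 121 (mod 329)
10^16 ≡ 121^2 = 14641 ≡ 165 (mod 329)
10^32 ≡ 165^2 = 27225 ≡ 247 (mod 329)
41 = 32 + 8 + 1 in binary powers of 2.
So 10^41 ≡ 247 · 121 · 10 ≡ 138 (mod 329).
Squaring chain: 138 → 291 → 128; never reaches −1, so base 10 is a Miller–Rabin witness that 329 is composite.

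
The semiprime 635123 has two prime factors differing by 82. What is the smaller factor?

Since p = q + 82, we have 635123 = q(q + 82), so q² + 82q − 635123 = 0.
Discriminant: 82² + 4·635123 = 6724 + 2540492 = 2547216; √2547216 = 1596.
q = (−82 + 1596)/2 = 757, and p = q + 82 = 839.
Check: 757 · 839 = 635123.

757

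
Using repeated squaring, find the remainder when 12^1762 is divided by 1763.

1743

12^1 ≡ 12 (mod 1763)
12^2 ≡ 12^2 = 144 ≡ 144 (mod 1763)
12^4 ≡ 144^2 = 20736 ≡ 1343 (mod 1763)
12^8 ≡ 1343^2 = 1803649 ≡ 100 (mod 1763)
12^16 ≡ 100^2 = 10000 ≡ 1185 (mod 1763)
12^32 ≡ 1185^2 = 1404225 ≡ 877 (mod 1763)
12^64 ≡ 877^2 = 769129 ≡ 461 (mod 1763)
12^128 ≡ 461^2 = 212521 ≡ 961 (mod 1763)
12^256 ≡ 961^2 = 923521 ≡ 1472 (mod 1763)
12^512 ≡ 1472^2 = 2166784 ≡ 57 (mod 1763)
12^1024 ≡ 57^2 = 3249 ≡ 1486 (mod 1763)
1762 = 1024 + 512 + 128 + 64 + 32 + 2 in binary powers of 2.
So 12^1762 ≡ 1486 · 57 · 961 · 461 · 877 · 144 ≡ 1743 (mod 1763).
Since 1743 ≠ 1, base 12 is a Fermat witness: 1763 is composite.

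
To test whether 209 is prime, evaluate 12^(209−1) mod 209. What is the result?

12^1 ≡ 12 (mod 209)
12^2 ≡ 12^2 = 144 ≡ 144 (mod 209)
12^4 ≡ 144^2 = 20736 ≡ 45 (mod 209)
12^8 ≡ 45^2 = 2025 ≡ 144 (mod 209)
12^16 ≡ 144^2 = 20736 ≡ 45 (mod 209)
12^32 ≡ 45^2 = 2025 ≡ 144 (mod 209)
12^64 ≡ 144^2 = 20736 ≡ 45 (mod 209)
12^128 ≡ 45^2 = 2025 ≡ 144 (mod 209)
208 = 128 + 64 + 16 in binary powers of 2.
So 12^208 ≡ 144 · 45 · 45 ≡ 45 (mod 209).
Since 45 ≠ 1, base 12 is a Fermat witness: 209 is composite.

45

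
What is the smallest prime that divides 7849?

7849 is odd.
Digit sum 28, not divisible by 3.
Ends in 9: not divisible by 5.
7: 7849 = 7·1121 + 2
11: 7849 = 11·713 + 6
13: 7849 = 13·603 + 10
17: 7849 = 17·461 + 12
19: 7849 = 19·413 + 2
23: 7849 = 23·341 + 6
29: 7849 = 29·270 + 19
31: 7849 = 31·253 + 6
37: 7849 = 37·212 + 5
41: 7849 = 41·191 + 18
43: 7849 = 43·182 + 23
47: 7849 = 47·167

47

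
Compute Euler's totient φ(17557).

Factor: 17557 = 97 · 181.
φ(17557) = (97−1) · (181−1) = 96 · 180 = 17280.

17280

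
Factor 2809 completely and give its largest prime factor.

2809 = 53 · 53
53 = 53 · 1
So 2809 = 53^2; the largest prime factor is 53.

53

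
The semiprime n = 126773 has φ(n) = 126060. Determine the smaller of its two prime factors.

331

φ(n) = (p−1)(q−1) = n − (p+q) + 1, so p + q = 126773 − 126060 + 1 = 714.
p and q are the roots of t² − 714t + 126773 = 0.
Discriminant: 714² − 4·126773 = 509796 − 507092 = 2704; √2704 = 52.
q = (714 − 52)/2 = 331, p = (714 + 52)/2 = 383.
Check: 331 · 383 = 126773.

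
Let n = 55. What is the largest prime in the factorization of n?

55 = 5 · 11
11 is prime.
So 55 = 5 · 11; the largest prime factor is 11.

11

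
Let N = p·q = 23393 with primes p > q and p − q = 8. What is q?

Since p = q + 8, we have 23393 = q(q + 8), so q² + 8q − 23393 = 0.
Discriminant: 8² + 4·23393 = 64 + 93572 = 93636; √93636 = 306.
q = (−8 + 306)/2 = 149, and p = q + 8 = 157.
Check: 149 · 157 = 23393.

149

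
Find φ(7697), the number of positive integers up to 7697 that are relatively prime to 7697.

7476

Factor: 7697 = 43 · 179.
φ(7697) = (43−1) · (179−1) = 42 · 178 = 7476.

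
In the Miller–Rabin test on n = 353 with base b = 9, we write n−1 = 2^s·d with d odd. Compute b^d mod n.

353 − 1 = 352 = 2^5 · 11, so d = 11.
9^1 ≡ 9 (mod 353)
9^2 ≡ 9^2 = 81 ≡ 81 (mod 353)
9^4 ≡ 81^2 = 6561 ≡ 207 (mod 353)
9^8 ≡ 207^2 = 42849 ≡ 136 (mod 353)
11 = 8 + 2 + 1 in binary powers of 2.
So 9^11 ≡ 136 · 81 · 9 ≡ 304 (mod 353).
Squaring chain: 304 → 283 → 311 → 352 → 1; reaches −1, so base 9 does not prove 353 composite.

304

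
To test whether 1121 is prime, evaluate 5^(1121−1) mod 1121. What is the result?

416

5^1 ≡ 5 (mod 1121)
5^2 ≡ 5^2 = 25 ≡ 25 (mod 1121)
5^4 ≡ 25^2 = 625 ≡ 625 (mod 1121)
5^8 ≡ 625^2 = 390625 ≡ 517 (mod 1121)
5^16 ≡ 517^2 = 267289 ≡ 491 (mod 1121)
5^32 ≡ 491^2 = 241081 ≡ 66 (mod 1121)
5^64 ≡ 66^2 = 4356 ≡ 993 (mod 1121)
5^128 ≡ 993^2 = 986049 ≡ 690 (mod 1121)
5^256 ≡ 690^2 = 476100 ≡ 796 (mod 1121)
5^512 ≡ 796^2 = 633616 ≡ 251 (mod 1121)
5^1024 ≡ 251^2 = 63001 ≡ 225 (mod 1121)
1120 = 1024 + 64 + 32 in binary powers of 2.
So 5^1120 ≡ 225 · 993 · 66 ≡ 416 (mod 1121).
Since 416 ≠ 1, base 5 is a Fermat witness: 1121 is composite.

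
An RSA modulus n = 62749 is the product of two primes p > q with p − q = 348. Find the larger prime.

479

Since p = q + 348, we have 62749 = q(q + 348), so q² + 348q − 62749 = 0.
Discriminant: 348² + 4·62749 = 121104 + 250996 = 372100; √372100 = 610.
q = (−348 + 610)/2 = 131, and p = q + 348 = 479.
Check: 131 · 479 = 62749.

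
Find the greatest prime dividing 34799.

89

34799 = 17 · 2047
2047 = 23 · 89
89 is prime.
So 34799 = 17 · 23 · 89; the largest prime factor is 89.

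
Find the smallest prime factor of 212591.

19

212591 is odd.
Digit sum 20, not divisible by 3.
Ends in 1: not divisible by 5.
7: 212591 = 7·30370 + 1
11: 212591 = 11·19326 + 5
13: 212591 = 13·16353 + 2
17: 212591 = 17·12505 + 6
19: 212591 = 19·11189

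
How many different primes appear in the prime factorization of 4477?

2

4477 = 11^2 · 37
4477 = 11^2 · 37, which has 2 distinct prime factors.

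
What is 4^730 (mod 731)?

4^1 ≡ 4 (mod 731)
4^2 ≡ 4^2 = 16 ≡ 16 (mod 731)
4^4 ≡ 16^2 = 256 ≡ 256 (mod 731)
4^8 ≡ 256^2 = 65536 ≡ 477 (mod 731)
4^16 ≡ 477^2 = 227529 ≡ 188 (mod 731)
4^32 ≡ 188^2 = 35344 ≡ 256 (mod 731)
4^64 ≡ 256^2 = 65536 ≡ 477 (mod 731)
4^128 ≡ 477^2 = 227529 ≡ 188 (mod 731)
4^256 ≡ 188^2 = 35344 ≡ 256 (mod 731)
4^512 ≡ 256^2 = 65536 ≡ 477 (mod 731)
730 = 512 + 128 + 64 + 16 + 8 + 2 in binary powers of 2.
So 4^730 ≡ 477 · 188 · 477 · 188 · 477 · 16 ≡ 16 (mod 731).
Since 16 ≠ 1, base 4 is a Fermat witness: 731 is composite.

16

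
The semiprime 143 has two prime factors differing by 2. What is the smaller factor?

Since p = q + 2, we have 143 = q(q + 2), so q² + 2q − 143 = 0.
Discriminant: 2² + 4·143 = 4 + 572 = 576; √576 = 24.
q = (−2 + 24)/2 = 11, and p = q + 2 = 13.
Check: 11 · 13 = 143.

11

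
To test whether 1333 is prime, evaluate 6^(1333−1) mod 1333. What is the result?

6^1 ≡ 6 (mod 1333)
6^2 ≡ 6^2 = 36 ≡ 36 (mod 1333)
6^4 ≡ 36^2 = 1296 ≡ 1296 (mod 1333)
6^8 ≡ 1296^2 = 1679616 ≡ 36 (mod 1333)
6^16 ≡ 36^2 = 1296 ≡ 1296 (mod 1333)
6^32 ≡ 1296^2 = 1679616 ≡ 36 (mod 1333)
6^64 ≡ 36^2 = 1296 ≡ 1296 (mod 1333)
6^128 ≡ 1296^2 = 1679616 ≡ 36 (mod 1333)
6^256 ≡ 36^2 = 1296 ≡ 1296 (mod 1333)
6^512 ≡ 1296^2 = 1679616 ≡ 36 (mod 1333)
6^1024 ≡ 36^2 = 1296 ≡ 1296 (mod 1333)
1332 = 1024 + 256 + 32 + 16 + 4 in binary powers of 2.
So 6^1332 ≡ 1296 · 1296 · 36 · 1296 · 1296 ≡ 1 (mod 1333).
Since the result is 1, base 6 gives no evidence that 1333 is composite.

1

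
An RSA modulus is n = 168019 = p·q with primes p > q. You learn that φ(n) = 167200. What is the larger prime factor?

419

φ(n) = (p−1)(q−1) = n − (p+q) + 1, so p + q = 168019 − 167200 + 1 = 820.
p and q are the roots of t² − 820t + 168019 = 0.
Discriminant: 820² − 4·168019 = 672400 − 672076 = 324; √324 = 18.
q = (820 − 18)/2 = 401, p = (820 + 18)/2 = 419.
Check: 401 · 419 = 168019.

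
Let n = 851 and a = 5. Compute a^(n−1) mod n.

5^1 ≡ 5 (mod 851)
5^2 ≡ 5^2 = 25 ≡ 25 (mod 851)
5^4 ≡ 25^2 = 625 ≡ 625 (mod 851)
5^8 ≡ 625^2 = 390625 ≡ 16 (mod 851)
5^16 ≡ 16^2 = 256 ≡ 256 (mod 851)
5^32 ≡ 256^2 = 65536 ≡ 9 (mod 851)
5^64 ≡ 9^2 = 81 ≡ 81 (mod 851)
5^128 ≡ 81^2 = 6561 ≡ 604 (mod 851)
5^256 ≡ 604^2 = 364816 ≡ 588 (mod 851)
5^512 ≡ 588^2 = 345744 ≡ 238 (mod 851)
850 = 512 + 256 + 64 + 16 + 2 in binary powers of 2.
So 5^850 ≡ 238 · 588 · 81 · 256 · 25 ≡ 818 (mod 851).
Since 818 ≠ 1, base 5 is a Fermat witness: 851 is composite.

818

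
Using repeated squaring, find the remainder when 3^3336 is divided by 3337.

3^1 ≡ 3 (mod 3337)
3^2 ≡ 3^2 = 9 ≡ 9 (mod 3337)
3^4 ≡ 9^2 = 81 ≡ 81 (mod 3337)
3^8 ≡ 81^2 = 6561 ≡ 3224 (mod 3337)
3^16 ≡ 3224^2 = 10394176 ≡ 2758 (mod 3337)
3^32 ≡ 2758^2 = 7606564 ≡ 1541 (mod 3337)
3^64 ≡ 1541^2 = 2374681 ≡ 2074 (mod 3337)
3^128 ≡ 2074^2 = 4301476 ≡ 83 (mod 3337)
3^256 ≡ 83^2 = 6889 ≡ 215 (mod 3337)
3^512 ≡ 215^2 = 46225 ≡ 2844 (mod 3337)
3^1024 ≡ 2844^2 = 8088336 ≡ 2785 (mod 3337)
3^2048 ≡ 2785^2 = 7756225 ≡ 1037 (mod 3337)
3336 = 2048 + 1024 + 256 + 8 in binary powers of 2.
So 3^3336 ≡ 1037 · 2785 · 215 · 3224 ≡ 144 (mod 3337).
Since 144 ≠ 1, base 3 is a Fermat witness: 3337 is composite.

144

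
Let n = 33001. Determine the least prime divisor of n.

33001 is odd.
Digit sum 7, not divisible by 3.
Ends in 1: not divisible by 5.
7: 33001 = 7·4714 + 3
11: 33001 = 11·3000 + 1
13: 33001 = 13·2538 + 7
17: 33001 = 17·1941 + 4
19: 33001 = 19·1736 + 17
23: 33001 = 23·1434 + 19
29: 33001 = 29·1137 + 28
31: 33001 = 31·1064 + 17
37: 33001 = 37·891 + 34
41: 33001 = 41·804 + 37
43: 33001 = 43·767 + 20
47: 33001 = 47·702 + 7
53: 33001 = 53·622 + 35
59: 33001 = 59·559 + 20
61: 33001 = 61·541

61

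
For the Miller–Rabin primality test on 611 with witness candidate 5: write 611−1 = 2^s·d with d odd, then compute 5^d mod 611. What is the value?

611 − 1 = 610 = 2^1 · 305, so d = 305.
5^1 ≡ 5 (mod 611)
5^2 ≡ 5^2 = 25 ≡ 25 (mod 611)
5^4 ≡ 25^2 = 625 ≡ 14 (mod 611)
5^8 ≡ 14^2 = 196 ≡ 196 (mod 611)
5^16 ≡ 196^2 = 38416 ≡ 534 (mod 611)
5^32 ≡ 534^2 = 285156 ≡ 430 (mod 611)
5^64 ≡ 430^2 = 184900 ≡ 378 (mod 611)
5^128 ≡ 378^2 = 142884 ≡ 521 (mod 611)
5^256 ≡ 521^2 = 271441 ≡ 157 (mod 611)
305 = 256 + 32 + 16 + 1 in binary powers of 2.
So 5^305 ≡ 157 · 430 · 534 · 5 ≡ 590 (mod 611).
Squaring chain: 590; never reaches −1, so base 5 is a Miller–Rabin witness that 611 is composite.

590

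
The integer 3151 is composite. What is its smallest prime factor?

23

3151 is odd.
Digit sum 10, not divisible by 3.
Ends in 1: not divisible by 5.
7: 3151 = 7·450 + 1
11: 3151 = 11·286 + 5
13: 3151 = 13·242 + 5
17: 3151 = 17·185 + 6
19: 3151 = 19·165 + 16
23: 3151 = 23·137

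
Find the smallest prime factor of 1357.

1357 is odd.
Digit sum 16, not divisible by 3.
Ends in 7: not divisible by 5.
7: 1357 = 7·193 + 6
11: 1357 = 11·123 + 4
13: 1357 = 13·104 + 5
17: 1357 = 17·79 + 14
19: 1357 = 19·71 + 8
23: 1357 = 23·59

23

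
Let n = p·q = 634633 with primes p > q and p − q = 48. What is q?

773

Since p = q + 48, we have 634633 = q(q + 48), so q² + 48q − 634633 = 0.
Discriminant: 48² + 4·634633 = 2304 + 2538532 = 2540836; √2540836 = 1594.
q = (−48 + 1594)/2 = 773, and p = q + 48 = 821.
Check: 773 · 821 = 634633.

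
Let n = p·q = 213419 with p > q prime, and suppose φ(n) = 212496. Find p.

467

φ(n) = (p−1)(q−1) = n − (p+q) + 1, so p + q = 213419 − 212496 + 1 = 924.
p and q are the roots of t² − 924t + 213419 = 0.
Discriminant: 924² − 4·213419 = 853776 − 853676 = 100; √100 = 10.
q = (924 − 10)/2 = 457, p = (924 + 10)/2 = 467.
Check: 457 · 467 = 213419.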